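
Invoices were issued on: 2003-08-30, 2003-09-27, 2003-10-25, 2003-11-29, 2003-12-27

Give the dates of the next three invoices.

All Saturdays; the gaps (28, 28, 35, 28) vary with month length.
This is the last Saturday of each month.
January 2004 ends with Saturday 2004-01-31.
Last Saturday of February 2004: 2004-02-28.
March 2004 ends with Saturday 2004-03-27.

2004-01-31, 2004-02-28, 2004-03-27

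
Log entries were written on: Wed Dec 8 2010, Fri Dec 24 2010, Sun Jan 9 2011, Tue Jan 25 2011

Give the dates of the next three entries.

Every event comes 16 days after the last (16, 16, 16).
Tue Jan 25 2011 + 16 days = Thu Feb 10 2011.
Thu Feb 10 2011 + 16 days = Sat Feb 26 2011.
Sat Feb 26 2011 + 16 days = Mon Mar 14 2011.

Thu Feb 10 2011, Sat Feb 26 2011, Mon Mar 14 2011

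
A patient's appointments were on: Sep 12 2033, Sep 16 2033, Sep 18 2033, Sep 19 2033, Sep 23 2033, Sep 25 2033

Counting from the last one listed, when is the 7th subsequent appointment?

The gap pattern 4, 2, 1, 4, 2 repeats every 3 events.
These are the Mondays, Fridays and Sundays of each week.
Next Monday: Sep 26 2033.
The following Friday is Sep 30 2033.
Next Sunday: Oct 2 2033.
Next Monday: Oct 3 2033.
Next Friday: Oct 7 2033.
The following Sunday is Oct 9 2033.
The following Monday is Oct 10 2033.

Oct 10 2033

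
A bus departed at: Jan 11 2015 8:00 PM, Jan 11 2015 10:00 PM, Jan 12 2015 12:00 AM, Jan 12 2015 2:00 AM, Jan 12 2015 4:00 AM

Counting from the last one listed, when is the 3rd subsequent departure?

Jan 12 2015 10:00 AM

Spacing: 2, 2, 2, 2 h — constant 2 h.
Jan 12 2015 4:00 AM + 2 h = Jan 12 2015 6:00 AM.
Jan 12 2015 6:00 AM + 2 h = Jan 12 2015 8:00 AM.
Jan 12 2015 8:00 AM + 2 h = Jan 12 2015 10:00 AM.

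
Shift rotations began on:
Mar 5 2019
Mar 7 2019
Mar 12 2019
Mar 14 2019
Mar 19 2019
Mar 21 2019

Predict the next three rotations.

Mar 26 2019, Mar 28 2019, Apr 2 2019

Gaps: 2, 5, 2, 5, 2 days — not constant, but cyclic with period 2.
The events fall on every Tuesday and Thursday.
The following Tuesday is Mar 26 2019.
The following Thursday is Mar 28 2019.
The following Tuesday is Apr 2 2019.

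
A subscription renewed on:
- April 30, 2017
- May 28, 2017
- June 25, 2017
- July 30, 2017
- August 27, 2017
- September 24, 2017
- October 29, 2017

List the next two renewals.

Every date is a Sunday; gaps 28, 28, 35, 28, 28, 35 days.
Each is the last Sunday of its month (at least one falls on the 29th or later, ruling out '4th Sunday').
Last Sunday of November 2017: November 26, 2017.
Last Sunday of December 2017: December 31, 2017.

November 26, 2017; December 31, 2017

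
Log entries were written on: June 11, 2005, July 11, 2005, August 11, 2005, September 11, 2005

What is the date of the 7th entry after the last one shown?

April 11, 2006

The day-of-month is always 11 (30, 31, 31 days between events).
So this recurs on the 11th of each month.
Next: October 2005 → October 11, 2005.
Next: November 2005 → November 11, 2005.
December 2005: December 11, 2005.
Next: January 2006 → January 11, 2006.
Next: February 2006 → February 11, 2006.
March 2006: March 11, 2006.
Next: April 2006 → April 11, 2006.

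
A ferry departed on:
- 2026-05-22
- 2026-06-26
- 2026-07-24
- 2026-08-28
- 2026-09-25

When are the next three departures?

These are Fridays at 28- or 35-day spacing (35, 28, 35, 28).
The pattern: 4th Friday of the month.
4th Friday of October 2026: 2026-10-23.
November 2026 — 4th Friday is 2026-11-27.
December 2026 — 4th Friday is 2026-12-25.

2026-10-23, 2026-11-27, 2026-12-25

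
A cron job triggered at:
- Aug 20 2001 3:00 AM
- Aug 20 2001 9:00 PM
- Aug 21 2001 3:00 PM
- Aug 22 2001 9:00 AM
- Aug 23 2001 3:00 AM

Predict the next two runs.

Aug 23 2001 9:00 PM, Aug 24 2001 3:00 PM

Gaps: 18, 18, 18, 18 hours — each event is 18 hours after the previous one.
Aug 23 2001 3:00 AM + 18 h = Aug 23 2001 9:00 PM.
Aug 23 2001 9:00 PM + 18 h = Aug 24 2001 3:00 PM.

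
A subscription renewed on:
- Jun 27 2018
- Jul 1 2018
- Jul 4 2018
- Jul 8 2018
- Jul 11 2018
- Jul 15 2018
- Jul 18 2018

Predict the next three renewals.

Jul 22 2018, Jul 25 2018, Jul 29 2018

The gap pattern 4, 3, 4, 3, 4, 3 repeats every 2 events.
These are the Wednesdays and Sundays of each week.
The following Sunday is Jul 22 2018.
The following Wednesday is Jul 25 2018.
Next Sunday: Jul 29 2018.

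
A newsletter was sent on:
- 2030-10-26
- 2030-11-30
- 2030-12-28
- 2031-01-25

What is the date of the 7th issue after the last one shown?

2031-08-30

All Saturdays; the gaps (35, 28, 28) vary with month length.
This is the last Saturday of each month.
February 2031 ends with Saturday 2031-02-22.
March 2031 ends with Saturday 2031-03-29.
Last Saturday of April 2031: 2031-04-26.
May 2031 ends with Saturday 2031-05-31.
Last Saturday of June 2031: 2031-06-28.
July 2031 ends with Saturday 2031-07-26.
August 2031 ends with Saturday 2031-08-30.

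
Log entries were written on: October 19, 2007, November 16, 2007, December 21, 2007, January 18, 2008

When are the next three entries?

February 15, 2008; March 21, 2008; April 18, 2008

All dates are Fridays, 28, 35, 28 days apart.
Specifically, the 3rd Friday of each month.
3rd Friday of February 2008: February 15, 2008.
3rd Friday of March 2008: March 21, 2008.
April 2008 — 3rd Friday is April 18, 2008.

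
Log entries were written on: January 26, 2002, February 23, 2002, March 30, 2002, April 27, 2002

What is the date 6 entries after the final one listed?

October 26, 2002

All Saturdays; the gaps (28, 35, 28) vary with month length.
This is the last Saturday of each month.
May 2002 ends with Saturday May 25, 2002.
June 2002 ends with Saturday June 29, 2002.
July 2002 ends with Saturday July 27, 2002.
August 2002 ends with Saturday August 31, 2002.
Last Saturday of September 2002: September 28, 2002.
October 2002 ends with Saturday October 26, 2002.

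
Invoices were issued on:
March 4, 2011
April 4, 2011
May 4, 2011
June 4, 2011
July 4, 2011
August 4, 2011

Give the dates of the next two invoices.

Gaps: 31, 30, 31, 30, 31 days — not constant. Every event is on the 4th of the month.
Pattern: the 4th of each month.
Next: September 2011 → September 4, 2011.
Next: October 2011 → October 4, 2011.

September 4, 2011; October 4, 2011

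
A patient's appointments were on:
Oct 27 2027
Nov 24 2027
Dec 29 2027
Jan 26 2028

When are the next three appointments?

These are Wednesdays with 28, 35, 28-day gaps.
Each is the final Wednesday of its month — Dec 29 2027 is past the 28th, so '4th Wednesday' doesn't fit.
February 2028 ends with Wednesday Feb 23 2028.
March 2028 ends with Wednesday Mar 29 2028.
April 2028 ends with Wednesday Apr 26 2028.

Feb 23 2028, Mar 29 2028, Apr 26 2028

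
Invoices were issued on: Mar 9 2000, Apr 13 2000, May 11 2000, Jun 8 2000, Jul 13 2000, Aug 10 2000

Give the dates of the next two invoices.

Gaps: 35, 28, 28, 35, 28 days — a mix of 28 and 35. Every date is a Thursday.
Each is the 2nd Thursday of its month.
2nd Thursday of September 2000: Sep 14 2000.
October 2000 — 2nd Thursday is Oct 12 2000.

Sep 14 2000, Oct 12 2000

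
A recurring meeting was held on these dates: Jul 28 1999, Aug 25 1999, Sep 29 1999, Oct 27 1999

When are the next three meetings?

Nov 24 1999, Dec 29 1999, Jan 26 2000

These are Wednesdays with 28, 35, 28-day gaps.
Each is the final Wednesday of its month — Sep 29 1999 is past the 28th, so '4th Wednesday' doesn't fit.
November 1999 ends with Wednesday Nov 24 1999.
Last Wednesday of December 1999: Dec 29 1999.
January 2000 ends with Wednesday Jan 26 2000.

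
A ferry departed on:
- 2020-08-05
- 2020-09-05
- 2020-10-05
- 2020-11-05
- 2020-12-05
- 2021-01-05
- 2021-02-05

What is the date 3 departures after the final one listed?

2021-05-05

Each date is the 5th; the gaps (31, 30, 31, 30, 31, 31) track the month lengths.
The rule is the 5th of each month.
Next: March 2021 → 2021-03-05.
Next: April 2021 → 2021-04-05.
May 2021: 2021-05-05.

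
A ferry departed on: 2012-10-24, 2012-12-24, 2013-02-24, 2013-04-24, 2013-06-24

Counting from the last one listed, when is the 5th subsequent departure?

2014-04-24

Gaps: 61, 62, 59, 61 days — not constant. Every event is on the 24th of the month.
Pattern: the 24th of every 2 months.
August 2013: 2013-08-24.
Next: October 2013 → 2013-10-24.
December 2013: 2013-12-24.
February 2014: 2014-02-24.
April 2014: 2014-04-24.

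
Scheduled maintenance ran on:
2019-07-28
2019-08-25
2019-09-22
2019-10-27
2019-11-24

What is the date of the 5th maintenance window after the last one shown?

Gaps: 28, 28, 35, 28 days — a mix of 28 and 35. Every date is a Sunday.
Each is the 4th Sunday of its month.
December 2019 — 4th Sunday is 2019-12-22.
January 2020 — 4th Sunday is 2020-01-26.
February 2020 — 4th Sunday is 2020-02-23.
March 2020 — 4th Sunday is 2020-03-22.
April 2020 — 4th Sunday is 2020-04-26.

2020-04-26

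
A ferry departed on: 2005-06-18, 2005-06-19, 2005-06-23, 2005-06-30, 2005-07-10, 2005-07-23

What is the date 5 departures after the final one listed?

2005-11-10

Intervals are 1, 4, 7, 10, 13 days — an arithmetic progression with common difference 3.
Next gap: 16 days. 2005-07-23 + 16 days = 2005-08-08.
Next gap: 19 days. 2005-08-08 + 19 days = 2005-08-27.
Next gap: 22 days. 2005-08-27 + 22 days = 2005-09-18.
Next gap: 25 days. 2005-09-18 + 25 days = 2005-10-13.
Next gap: 28 days. 2005-10-13 + 28 days = 2005-11-10.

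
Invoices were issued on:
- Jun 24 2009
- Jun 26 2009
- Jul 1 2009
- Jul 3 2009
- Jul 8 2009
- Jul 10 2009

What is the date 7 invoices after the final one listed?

The gap pattern 2, 5, 2, 5, 2 repeats every 2 events.
These are the Wednesdays and Fridays of each week.
The following Wednesday is Jul 15 2009.
Next Friday: Jul 17 2009.
The following Wednesday is Jul 22 2009.
Next Friday: Jul 24 2009.
The following Wednesday is Jul 29 2009.
Next Friday: Jul 31 2009.
The following Wednesday is Aug 5 2009.

Aug 5 2009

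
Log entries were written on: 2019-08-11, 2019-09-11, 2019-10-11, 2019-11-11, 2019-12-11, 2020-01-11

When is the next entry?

2020-02-11

The day-of-month is always 11 (31, 30, 31, 30, 31 days between events).
So this recurs on the 11th of each month.
February 2020: 2020-02-11.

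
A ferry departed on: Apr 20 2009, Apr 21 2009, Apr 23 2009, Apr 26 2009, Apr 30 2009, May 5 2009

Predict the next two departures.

The spacing grows by 1 each time: 1, 2, 3, 4, 5 days.
Next gap: 6 days. May 5 2009 + 6 days = May 11 2009.
Next gap: 7 days. May 11 2009 + 7 days = May 18 2009.

May 11 2009, May 18 2009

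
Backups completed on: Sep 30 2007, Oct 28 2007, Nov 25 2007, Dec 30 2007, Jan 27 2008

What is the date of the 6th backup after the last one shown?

These are Sundays with 28, 28, 35, 28-day gaps.
Each is the final Sunday of its month — Sep 30 2007 is past the 28th, so '4th Sunday' doesn't fit.
February 2008 ends with Sunday Feb 24 2008.
March 2008 ends with Sunday Mar 30 2008.
April 2008 ends with Sunday Apr 27 2008.
Last Sunday of May 2008: May 25 2008.
June 2008 ends with Sunday Jun 29 2008.
Last Sunday of July 2008: Jul 27 2008.

Jul 27 2008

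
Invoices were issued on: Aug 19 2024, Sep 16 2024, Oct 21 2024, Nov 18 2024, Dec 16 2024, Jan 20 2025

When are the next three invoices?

Feb 17 2025, Mar 17 2025, Apr 21 2025

These are Mondays at 28- or 35-day spacing (28, 35, 28, 28, 35).
The pattern: 3rd Monday of the month.
3rd Monday of February 2025: Feb 17 2025.
March 2025 — 3rd Monday is Mar 17 2025.
3rd Monday of April 2025: Apr 21 2025.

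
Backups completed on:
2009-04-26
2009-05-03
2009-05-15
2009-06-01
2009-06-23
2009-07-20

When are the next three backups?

Intervals are 7, 12, 17, 22, 27 days — an arithmetic progression with common difference 5.
Next gap: 32 days. 2009-07-20 + 32 days = 2009-08-21.
Next gap: 37 days. 2009-08-21 + 37 days = 2009-09-27.
Next gap: 42 days. 2009-09-27 + 42 days = 2009-11-08.

2009-08-21, 2009-09-27, 2009-11-08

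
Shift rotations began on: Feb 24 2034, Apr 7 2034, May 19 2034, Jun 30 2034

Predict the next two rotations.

Aug 11 2034, Sep 22 2034

Gaps between consecutive events: 42, 42, 42 days — a constant 42-day interval.
Jun 30 2034 + 42 days = Aug 11 2034.
Aug 11 2034 + 42 days = Sep 22 2034.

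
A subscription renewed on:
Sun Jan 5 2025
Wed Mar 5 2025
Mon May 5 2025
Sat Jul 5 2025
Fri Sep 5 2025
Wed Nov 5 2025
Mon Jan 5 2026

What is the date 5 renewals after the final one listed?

Thu Nov 5 2026

Gaps: 59, 61, 61, 62, 61, 61 days — not constant. Every event is on the 5th of the month.
Pattern: the 5th of every 2 months.
March 2026: Thu Mar 5 2026.
Next: May 2026 → Tue May 5 2026.
July 2026: Sun Jul 5 2026.
September 2026: Sat Sep 5 2026.
November 2026: Thu Nov 5 2026.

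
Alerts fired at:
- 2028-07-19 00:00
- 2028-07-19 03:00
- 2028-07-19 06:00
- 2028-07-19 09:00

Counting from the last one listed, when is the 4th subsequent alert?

2028-07-19 21:00

Gaps: 3, 3, 3 hours — each event is 3 hours after the previous one.
2028-07-19 09:00 + 3 h = 2028-07-19 12:00.
2028-07-19 12:00 + 3 h = 2028-07-19 15:00.
2028-07-19 15:00 + 3 h = 2028-07-19 18:00.
2028-07-19 18:00 + 3 h = 2028-07-19 21:00.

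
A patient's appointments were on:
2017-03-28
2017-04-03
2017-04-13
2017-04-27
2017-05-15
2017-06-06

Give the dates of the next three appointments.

The spacing grows by 4 each time: 6, 10, 14, 18, 22 days.
Next gap: 26 days. 2017-06-06 + 26 days = 2017-07-02.
Next gap: 30 days. 2017-07-02 + 30 days = 2017-08-01.
Next gap: 34 days. 2017-08-01 + 34 days = 2017-09-04.

2017-07-02, 2017-08-01, 2017-09-04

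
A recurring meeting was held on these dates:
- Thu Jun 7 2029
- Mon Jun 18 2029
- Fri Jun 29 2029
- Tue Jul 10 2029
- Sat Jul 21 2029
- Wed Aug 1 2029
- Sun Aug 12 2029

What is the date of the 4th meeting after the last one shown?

Tue Sep 25 2029

Every event comes 11 days after the last (11, 11, 11, 11, 11, 11).
Sun Aug 12 2029 + 11 days = Thu Aug 23 2029.
Thu Aug 23 2029 + 11 days = Mon Sep 3 2029.
Mon Sep 3 2029 + 11 days = Fri Sep 14 2029.
Fri Sep 14 2029 + 11 days = Tue Sep 25 2029.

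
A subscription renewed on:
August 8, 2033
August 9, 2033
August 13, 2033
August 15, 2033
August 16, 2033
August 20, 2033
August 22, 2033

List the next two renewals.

August 23, 2033; August 27, 2033

The gap pattern 1, 4, 2, 1, 4, 2 repeats every 3 events.
These are the Mondays, Tuesdays and Saturdays of each week.
Next Tuesday: August 23, 2033.
Next Saturday: August 27, 2033.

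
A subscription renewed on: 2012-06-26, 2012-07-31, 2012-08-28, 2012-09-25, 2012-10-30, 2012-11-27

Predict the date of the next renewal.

2012-12-25

Every date is a Tuesday; gaps 35, 28, 28, 35, 28 days.
Each is the last Tuesday of its month (at least one falls on the 29th or later, ruling out '4th Tuesday').
December 2012 ends with Tuesday 2012-12-25.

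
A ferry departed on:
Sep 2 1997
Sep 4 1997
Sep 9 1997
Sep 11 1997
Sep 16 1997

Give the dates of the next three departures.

Gaps: 2, 5, 2, 5 days — not constant, but cyclic with period 2.
The events fall on every Tuesday and Thursday.
The following Thursday is Sep 18 1997.
Next Tuesday: Sep 23 1997.
Next Thursday: Sep 25 1997.

Sep 18 1997, Sep 23 1997, Sep 25 1997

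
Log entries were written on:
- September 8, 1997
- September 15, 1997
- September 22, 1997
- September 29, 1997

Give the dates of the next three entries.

October 6, 1997; October 13, 1997; October 20, 1997

Every event comes 7 days after the last (7, 7, 7).
September 29, 1997 + 7 days = October 6, 1997.
October 6, 1997 + 7 days = October 13, 1997.
October 13, 1997 + 7 days = October 20, 1997.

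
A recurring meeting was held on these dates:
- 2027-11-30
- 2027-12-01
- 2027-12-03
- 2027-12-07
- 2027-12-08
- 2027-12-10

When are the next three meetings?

Every event lands on a Tuesday or Wednesday or Friday (gaps cycle 1, 2, 4, 1, 2).
So the schedule is: every Tuesday, Wednesday and Friday.
Next Tuesday: 2027-12-14.
The following Wednesday is 2027-12-15.
The following Friday is 2027-12-17.

2027-12-14, 2027-12-15, 2027-12-17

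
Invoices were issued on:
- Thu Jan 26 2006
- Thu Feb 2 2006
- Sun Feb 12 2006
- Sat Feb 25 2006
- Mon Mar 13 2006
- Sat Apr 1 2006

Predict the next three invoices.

Intervals are 7, 10, 13, 16, 19 days — an arithmetic progression with common difference 3.
Next gap: 22 days. Sat Apr 1 2006 + 22 days = Sun Apr 23 2006.
Next gap: 25 days. Sun Apr 23 2006 + 25 days = Thu May 18 2006.
Next gap: 28 days. Thu May 18 2006 + 28 days = Thu Jun 15 2006.

Sun Apr 23 2006, Thu May 18 2006, Thu Jun 15 2006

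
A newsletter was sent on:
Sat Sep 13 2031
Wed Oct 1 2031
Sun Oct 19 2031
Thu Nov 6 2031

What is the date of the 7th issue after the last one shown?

Thu Mar 11 2032

Every event comes 18 days after the last (18, 18, 18).
Thu Nov 6 2031 + 18 days = Mon Nov 24 2031.
Mon Nov 24 2031 + 18 days = Fri Dec 12 2031.
Fri Dec 12 2031 + 18 days = Tue Dec 30 2031.
Tue Dec 30 2031 + 18 days = Sat Jan 17 2032.
Sat Jan 17 2032 + 18 days = Wed Feb 4 2032.
Wed Feb 4 2032 + 18 days = Sun Feb 22 2032.
Sun Feb 22 2032 + 18 days = Thu Mar 11 2032.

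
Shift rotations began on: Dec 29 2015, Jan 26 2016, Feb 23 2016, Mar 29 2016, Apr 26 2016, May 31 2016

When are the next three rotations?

Every date is a Tuesday; gaps 28, 28, 35, 28, 35 days.
Each is the last Tuesday of its month (at least one falls on the 29th or later, ruling out '4th Tuesday').
June 2016 ends with Tuesday Jun 28 2016.
July 2016 ends with Tuesday Jul 26 2016.
August 2016 ends with Tuesday Aug 30 2016.

Jun 28 2016, Jul 26 2016, Aug 30 2016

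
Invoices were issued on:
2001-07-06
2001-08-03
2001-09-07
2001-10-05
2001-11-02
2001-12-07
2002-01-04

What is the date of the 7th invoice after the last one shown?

2002-08-02

Gaps: 28, 35, 28, 28, 35, 28 days — a mix of 28 and 35. Every date is a Friday.
Each is the 1st Friday of its month.
February 2002 — 1st Friday is 2002-02-01.
March 2002 — 1st Friday is 2002-03-01.
1st Friday of April 2002: 2002-04-05.
May 2002 — 1st Friday is 2002-05-03.
June 2002 — 1st Friday is 2002-06-07.
1st Friday of July 2002: 2002-07-05.
1st Friday of August 2002: 2002-08-02.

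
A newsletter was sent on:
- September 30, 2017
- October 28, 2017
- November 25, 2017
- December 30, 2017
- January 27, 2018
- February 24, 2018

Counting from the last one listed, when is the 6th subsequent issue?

August 25, 2018

All Saturdays; the gaps (28, 28, 35, 28, 28) vary with month length.
This is the last Saturday of each month.
March 2018 ends with Saturday March 31, 2018.
April 2018 ends with Saturday April 28, 2018.
May 2018 ends with Saturday May 26, 2018.
June 2018 ends with Saturday June 30, 2018.
Last Saturday of July 2018: July 28, 2018.
Last Saturday of August 2018: August 25, 2018.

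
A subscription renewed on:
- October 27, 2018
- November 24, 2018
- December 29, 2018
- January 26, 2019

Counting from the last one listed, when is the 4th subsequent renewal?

Every date is a Saturday; gaps 28, 35, 28 days.
Each is the last Saturday of its month (at least one falls on the 29th or later, ruling out '4th Saturday').
February 2019 ends with Saturday February 23, 2019.
Last Saturday of March 2019: March 30, 2019.
Last Saturday of April 2019: April 27, 2019.
Last Saturday of May 2019: May 25, 2019.

May 25, 2019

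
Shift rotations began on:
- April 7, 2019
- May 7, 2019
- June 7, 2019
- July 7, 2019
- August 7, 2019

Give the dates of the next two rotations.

The day-of-month is always 7 (30, 31, 30, 31 days between events).
So this recurs on the 7th of each month.
Next: September 2019 → September 7, 2019.
October 2019: October 7, 2019.

September 7, 2019; October 7, 2019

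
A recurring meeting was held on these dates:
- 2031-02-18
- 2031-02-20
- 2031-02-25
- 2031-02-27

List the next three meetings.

2031-03-04, 2031-03-06, 2031-03-11

Every event lands on a Tuesday or Thursday (gaps cycle 2, 5, 2).
So the schedule is: every Tuesday and Thursday.
The following Tuesday is 2031-03-04.
The following Thursday is 2031-03-06.
The following Tuesday is 2031-03-11.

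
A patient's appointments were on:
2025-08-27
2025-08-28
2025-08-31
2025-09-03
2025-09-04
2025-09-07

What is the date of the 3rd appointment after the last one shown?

2025-09-14

Gaps: 1, 3, 3, 1, 3 days — not constant, but cyclic with period 3.
The events fall on every Wednesday, Thursday and Sunday.
Next Wednesday: 2025-09-10.
The following Thursday is 2025-09-11.
Next Sunday: 2025-09-14.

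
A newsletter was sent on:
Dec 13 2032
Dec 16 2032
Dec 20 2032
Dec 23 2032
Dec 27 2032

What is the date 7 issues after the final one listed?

Jan 20 2033

Every event lands on a Monday or Thursday (gaps cycle 3, 4, 3, 4).
So the schedule is: every Monday and Thursday.
The following Thursday is Dec 30 2032.
The following Monday is Jan 3 2033.
The following Thursday is Jan 6 2033.
The following Monday is Jan 10 2033.
The following Thursday is Jan 13 2033.
The following Monday is Jan 17 2033.
Next Thursday: Jan 20 2033.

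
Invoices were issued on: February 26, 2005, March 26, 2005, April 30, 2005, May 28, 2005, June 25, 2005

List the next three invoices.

Every date is a Saturday; gaps 28, 35, 28, 28 days.
Each is the last Saturday of its month (at least one falls on the 29th or later, ruling out '4th Saturday').
July 2005 ends with Saturday July 30, 2005.
August 2005 ends with Saturday August 27, 2005.
Last Saturday of September 2005: September 24, 2005.

July 30, 2005; August 27, 2005; September 24, 2005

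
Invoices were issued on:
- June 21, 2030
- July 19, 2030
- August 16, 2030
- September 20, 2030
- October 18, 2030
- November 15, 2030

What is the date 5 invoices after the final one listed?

All dates are Fridays, 28, 28, 35, 28, 28 days apart.
Specifically, the 3rd Friday of each month.
3rd Friday of December 2030: December 20, 2030.
January 2031 — 3rd Friday is January 17, 2031.
February 2031 — 3rd Friday is February 21, 2031.
3rd Friday of March 2031: March 21, 2031.
3rd Friday of April 2031: April 18, 2031.

April 18, 2031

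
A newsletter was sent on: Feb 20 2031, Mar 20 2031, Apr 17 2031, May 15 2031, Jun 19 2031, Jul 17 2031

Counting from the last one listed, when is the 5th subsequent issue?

These are Thursdays at 28- or 35-day spacing (28, 28, 28, 35, 28).
The pattern: 3rd Thursday of the month.
August 2031 — 3rd Thursday is Aug 21 2031.
September 2031 — 3rd Thursday is Sep 18 2031.
3rd Thursday of October 2031: Oct 16 2031.
3rd Thursday of November 2031: Nov 20 2031.
3rd Thursday of December 2031: Dec 18 2031.

Dec 18 2031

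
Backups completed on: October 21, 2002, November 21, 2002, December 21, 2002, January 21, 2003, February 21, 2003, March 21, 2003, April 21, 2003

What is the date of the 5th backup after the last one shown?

Gaps: 31, 30, 31, 31, 28, 31 days — not constant. Every event is on the 21st of the month.
Pattern: the 21st of each month.
May 2003: May 21, 2003.
Next: June 2003 → June 21, 2003.
Next: July 2003 → July 21, 2003.
Next: August 2003 → August 21, 2003.
September 2003: September 21, 2003.

September 21, 2003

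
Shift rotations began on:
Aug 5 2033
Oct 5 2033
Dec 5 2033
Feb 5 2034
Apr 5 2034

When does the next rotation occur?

Jun 5 2034

Each date is the 5th; the gaps (61, 61, 62, 59) track the month lengths.
The rule is the 5th of every 2 months.
Next: June 2034 → Jun 5 2034.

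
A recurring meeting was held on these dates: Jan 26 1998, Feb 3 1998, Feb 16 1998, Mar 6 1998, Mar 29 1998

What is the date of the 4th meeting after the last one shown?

Gaps: 8, 13, 18, 23 days — each gap is 5 larger than the previous one.
Next gap: 28 days. Mar 29 1998 + 28 days = Apr 26 1998.
Next gap: 33 days. Apr 26 1998 + 33 days = May 29 1998.
Next gap: 38 days. May 29 1998 + 38 days = Jul 6 1998.
Next gap: 43 days. Jul 6 1998 + 43 days = Aug 18 1998.

Aug 18 1998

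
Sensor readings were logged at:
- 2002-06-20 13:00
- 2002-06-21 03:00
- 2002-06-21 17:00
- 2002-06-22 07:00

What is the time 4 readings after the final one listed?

2002-06-24 15:00

The interval is a steady 14 hours (14, 14, 14).
2002-06-22 07:00 + 14 h = 2002-06-22 21:00.
2002-06-22 21:00 + 14 h = 2002-06-23 11:00.
2002-06-23 11:00 + 14 h = 2002-06-24 01:00.
2002-06-24 01:00 + 14 h = 2002-06-24 15:00.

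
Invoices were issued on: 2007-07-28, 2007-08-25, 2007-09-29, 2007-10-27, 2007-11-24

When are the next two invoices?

All Saturdays; the gaps (28, 35, 28, 28) vary with month length.
This is the last Saturday of each month.
Last Saturday of December 2007: 2007-12-29.
Last Saturday of January 2008: 2008-01-26.

2007-12-29, 2008-01-26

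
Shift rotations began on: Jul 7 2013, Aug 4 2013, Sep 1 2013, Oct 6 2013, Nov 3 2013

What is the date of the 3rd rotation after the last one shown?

Feb 2 2014

These are Sundays at 28- or 35-day spacing (28, 28, 35, 28).
The pattern: 1st Sunday of the month.
December 2013 — 1st Sunday is Dec 1 2013.
1st Sunday of January 2014: Jan 5 2014.
February 2014 — 1st Sunday is Feb 2 2014.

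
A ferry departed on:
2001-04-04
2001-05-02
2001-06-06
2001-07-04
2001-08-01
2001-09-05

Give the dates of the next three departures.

2001-10-03, 2001-11-07, 2001-12-05

All dates are Wednesdays, 28, 35, 28, 28, 35 days apart.
Specifically, the 1st Wednesday of each month.
October 2001 — 1st Wednesday is 2001-10-03.
1st Wednesday of November 2001: 2001-11-07.
December 2001 — 1st Wednesday is 2001-12-05.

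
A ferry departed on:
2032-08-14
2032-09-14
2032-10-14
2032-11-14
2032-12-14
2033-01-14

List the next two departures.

2033-02-14, 2033-03-14

Each date is the 14th; the gaps (31, 30, 31, 30, 31) track the month lengths.
The rule is the 14th of each month.
February 2033: 2033-02-14.
Next: March 2033 → 2033-03-14.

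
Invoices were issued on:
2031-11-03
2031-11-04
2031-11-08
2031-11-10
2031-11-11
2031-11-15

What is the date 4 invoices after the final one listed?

2031-11-24

The gap pattern 1, 4, 2, 1, 4 repeats every 3 events.
These are the Mondays, Tuesdays and Saturdays of each week.
Next Monday: 2031-11-17.
Next Tuesday: 2031-11-18.
The following Saturday is 2031-11-22.
The following Monday is 2031-11-24.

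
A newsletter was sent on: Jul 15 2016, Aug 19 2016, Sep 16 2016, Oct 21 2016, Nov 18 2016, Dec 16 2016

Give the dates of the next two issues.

Gaps: 35, 28, 35, 28, 28 days — a mix of 28 and 35. Every date is a Friday.
Each is the 3rd Friday of its month.
January 2017 — 3rd Friday is Jan 20 2017.
3rd Friday of February 2017: Feb 17 2017.

Jan 20 2017, Feb 17 2017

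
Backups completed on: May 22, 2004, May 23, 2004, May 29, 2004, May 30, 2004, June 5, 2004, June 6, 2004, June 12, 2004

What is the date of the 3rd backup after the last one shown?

June 20, 2004

Every event lands on a Saturday or Sunday (gaps cycle 1, 6, 1, 6, 1, 6).
So the schedule is: every Saturday and Sunday.
Next Sunday: June 13, 2004.
The following Saturday is June 19, 2004.
Next Sunday: June 20, 2004.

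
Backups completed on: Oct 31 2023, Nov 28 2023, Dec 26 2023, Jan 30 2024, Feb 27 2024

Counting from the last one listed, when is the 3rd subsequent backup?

May 28 2024

These are Tuesdays with 28, 28, 35, 28-day gaps.
Each is the final Tuesday of its month — Oct 31 2023 is past the 28th, so '4th Tuesday' doesn't fit.
March 2024 ends with Tuesday Mar 26 2024.
April 2024 ends with Tuesday Apr 30 2024.
May 2024 ends with Tuesday May 28 2024.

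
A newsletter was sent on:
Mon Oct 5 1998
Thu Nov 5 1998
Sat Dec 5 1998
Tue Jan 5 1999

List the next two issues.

The day-of-month is always 5 (31, 30, 31 days between events).
So this recurs on the 5th of each month.
February 1999: Fri Feb 5 1999.
March 1999: Fri Mar 5 1999.

Fri Feb 5 1999, Fri Mar 5 1999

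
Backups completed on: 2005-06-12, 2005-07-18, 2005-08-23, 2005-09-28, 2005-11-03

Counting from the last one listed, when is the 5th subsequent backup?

2006-05-02

Every event comes 36 days after the last (36, 36, 36, 36).
2005-11-03 + 36 days = 2005-12-09.
2005-12-09 + 36 days = 2006-01-14.
2006-01-14 + 36 days = 2006-02-19.
2006-02-19 + 36 days = 2006-03-27.
2006-03-27 + 36 days = 2006-05-02.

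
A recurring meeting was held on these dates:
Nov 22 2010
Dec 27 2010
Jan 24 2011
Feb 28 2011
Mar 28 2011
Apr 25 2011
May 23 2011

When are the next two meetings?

Jun 27 2011, Jul 25 2011

These are Mondays at 28- or 35-day spacing (35, 28, 35, 28, 28, 28).
The pattern: 4th Monday of the month.
4th Monday of June 2011: Jun 27 2011.
July 2011 — 4th Monday is Jul 25 2011.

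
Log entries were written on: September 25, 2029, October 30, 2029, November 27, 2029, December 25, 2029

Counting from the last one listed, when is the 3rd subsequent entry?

Every date is a Tuesday; gaps 35, 28, 28 days.
Each is the last Tuesday of its month (at least one falls on the 29th or later, ruling out '4th Tuesday').
Last Tuesday of January 2030: January 29, 2030.
February 2030 ends with Tuesday February 26, 2030.
Last Tuesday of March 2030: March 26, 2030.

March 26, 2030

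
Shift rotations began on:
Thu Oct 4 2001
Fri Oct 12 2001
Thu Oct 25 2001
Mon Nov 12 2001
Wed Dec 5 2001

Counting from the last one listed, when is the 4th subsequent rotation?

Fri Apr 26 2002

Intervals are 8, 13, 18, 23 days — an arithmetic progression with common difference 5.
Next gap: 28 days. Wed Dec 5 2001 + 28 days = Wed Jan 2 2002.
Next gap: 33 days. Wed Jan 2 2002 + 33 days = Mon Feb 4 2002.
Next gap: 38 days. Mon Feb 4 2002 + 38 days = Thu Mar 14 2002.
Next gap: 43 days. Thu Mar 14 2002 + 43 days = Fri Apr 26 2002.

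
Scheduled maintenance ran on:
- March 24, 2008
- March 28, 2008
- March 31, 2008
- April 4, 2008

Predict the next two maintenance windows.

April 7, 2008; April 11, 2008

The gap pattern 4, 3, 4 repeats every 2 events.
These are the Mondays and Fridays of each week.
Next Monday: April 7, 2008.
Next Friday: April 11, 2008.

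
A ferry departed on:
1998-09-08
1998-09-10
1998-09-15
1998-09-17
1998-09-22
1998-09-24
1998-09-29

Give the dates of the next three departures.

The gap pattern 2, 5, 2, 5, 2, 5 repeats every 2 events.
These are the Tuesdays and Thursdays of each week.
The following Thursday is 1998-10-01.
The following Tuesday is 1998-10-06.
The following Thursday is 1998-10-08.

1998-10-01, 1998-10-06, 1998-10-08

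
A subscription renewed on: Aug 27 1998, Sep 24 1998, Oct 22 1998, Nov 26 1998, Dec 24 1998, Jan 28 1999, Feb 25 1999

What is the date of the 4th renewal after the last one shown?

These are Thursdays at 28- or 35-day spacing (28, 28, 35, 28, 35, 28).
The pattern: 4th Thursday of the month.
4th Thursday of March 1999: Mar 25 1999.
4th Thursday of April 1999: Apr 22 1999.
May 1999 — 4th Thursday is May 27 1999.
4th Thursday of June 1999: Jun 24 1999.

Jun 24 1999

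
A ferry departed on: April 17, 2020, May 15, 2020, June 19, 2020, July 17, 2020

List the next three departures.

Gaps: 28, 35, 28 days — a mix of 28 and 35. Every date is a Friday.
Each is the 3rd Friday of its month.
3rd Friday of August 2020: August 21, 2020.
September 2020 — 3rd Friday is September 18, 2020.
3rd Friday of October 2020: October 16, 2020.

August 21, 2020; September 18, 2020; October 16, 2020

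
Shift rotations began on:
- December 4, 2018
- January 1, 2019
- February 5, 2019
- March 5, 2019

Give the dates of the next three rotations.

April 2, 2019; May 7, 2019; June 4, 2019

All dates are Tuesdays, 28, 35, 28 days apart.
Specifically, the 1st Tuesday of each month.
April 2019 — 1st Tuesday is April 2, 2019.
May 2019 — 1st Tuesday is May 7, 2019.
June 2019 — 1st Tuesday is June 4, 2019.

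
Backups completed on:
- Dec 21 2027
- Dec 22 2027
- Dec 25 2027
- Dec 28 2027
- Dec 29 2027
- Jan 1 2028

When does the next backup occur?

The gap pattern 1, 3, 3, 1, 3 repeats every 3 events.
These are the Tuesdays, Wednesdays and Saturdays of each week.
The following Tuesday is Jan 4 2028.

Jan 4 2028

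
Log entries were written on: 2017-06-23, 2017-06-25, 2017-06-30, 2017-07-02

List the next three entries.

Gaps: 2, 5, 2 days — not constant, but cyclic with period 2.
The events fall on every Friday and Sunday.
Next Friday: 2017-07-07.
The following Sunday is 2017-07-09.
The following Friday is 2017-07-14.

2017-07-07, 2017-07-09, 2017-07-14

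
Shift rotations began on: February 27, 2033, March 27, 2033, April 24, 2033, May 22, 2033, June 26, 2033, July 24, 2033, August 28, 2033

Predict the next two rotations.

Gaps: 28, 28, 28, 35, 28, 35 days — a mix of 28 and 35. Every date is a Sunday.
Each is the 4th Sunday of its month.
4th Sunday of September 2033: September 25, 2033.
4th Sunday of October 2033: October 23, 2033.

September 25, 2033; October 23, 2033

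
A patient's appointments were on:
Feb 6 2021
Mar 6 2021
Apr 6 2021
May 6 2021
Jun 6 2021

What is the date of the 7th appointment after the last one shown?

Each date is the 6th; the gaps (28, 31, 30, 31) track the month lengths.
The rule is the 6th of each month.
July 2021: Jul 6 2021.
August 2021: Aug 6 2021.
Next: September 2021 → Sep 6 2021.
Next: October 2021 → Oct 6 2021.
Next: November 2021 → Nov 6 2021.
Next: December 2021 → Dec 6 2021.
Next: January 2022 → Jan 6 2022.

Jan 6 2022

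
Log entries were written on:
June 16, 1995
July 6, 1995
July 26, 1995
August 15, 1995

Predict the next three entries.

September 4, 1995; September 24, 1995; October 14, 1995

Gaps between consecutive events: 20, 20, 20 days — a constant 20-day interval.
August 15, 1995 + 20 days = September 4, 1995.
September 4, 1995 + 20 days = September 24, 1995.
September 24, 1995 + 20 days = October 14, 1995.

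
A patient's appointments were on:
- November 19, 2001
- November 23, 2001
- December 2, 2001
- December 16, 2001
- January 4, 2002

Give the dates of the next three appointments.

January 28, 2002; February 26, 2002; April 1, 2002

The spacing grows by 5 each time: 4, 9, 14, 19 days.
Next gap: 24 days. January 4, 2002 + 24 days = January 28, 2002.
Next gap: 29 days. January 28, 2002 + 29 days = February 26, 2002.
Next gap: 34 days. February 26, 2002 + 34 days = April 1, 2002.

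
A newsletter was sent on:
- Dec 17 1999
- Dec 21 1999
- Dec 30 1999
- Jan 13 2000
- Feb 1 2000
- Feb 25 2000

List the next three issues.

The spacing grows by 5 each time: 4, 9, 14, 19, 24 days.
Next gap: 29 days. Feb 25 2000 + 29 days = Mar 25 2000.
Next gap: 34 days. Mar 25 2000 + 34 days = Apr 28 2000.
Next gap: 39 days. Apr 28 2000 + 39 days = Jun 6 2000.

Mar 25 2000, Apr 28 2000, Jun 6 2000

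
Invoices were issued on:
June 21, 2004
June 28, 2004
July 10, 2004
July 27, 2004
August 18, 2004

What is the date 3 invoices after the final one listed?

Intervals are 7, 12, 17, 22 days — an arithmetic progression with common difference 5.
Next gap: 27 days. August 18, 2004 + 27 days = September 14, 2004.
Next gap: 32 days. September 14, 2004 + 32 days = October 16, 2004.
Next gap: 37 days. October 16, 2004 + 37 days = November 22, 2004.

November 22, 2004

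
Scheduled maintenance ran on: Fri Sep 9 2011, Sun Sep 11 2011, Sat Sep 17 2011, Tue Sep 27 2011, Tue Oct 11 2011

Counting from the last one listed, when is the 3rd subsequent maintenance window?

Fri Dec 16 2011

Intervals are 2, 6, 10, 14 days — an arithmetic progression with common difference 4.
Next gap: 18 days. Tue Oct 11 2011 + 18 days = Sat Oct 29 2011.
Next gap: 22 days. Sat Oct 29 2011 + 22 days = Sun Nov 20 2011.
Next gap: 26 days. Sun Nov 20 2011 + 26 days = Fri Dec 16 2011.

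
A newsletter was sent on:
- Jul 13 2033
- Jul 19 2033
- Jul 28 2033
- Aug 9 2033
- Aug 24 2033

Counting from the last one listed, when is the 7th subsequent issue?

Gaps: 6, 9, 12, 15 days — each gap is 3 larger than the previous one.
Next gap: 18 days. Aug 24 2033 + 18 days = Sep 11 2033.
Next gap: 21 days. Sep 11 2033 + 21 days = Oct 2 2033.
Next gap: 24 days. Oct 2 2033 + 24 days = Oct 26 2033.
Next gap: 27 days. Oct 26 2033 + 27 days = Nov 22 2033.
Next gap: 30 days. Nov 22 2033 + 30 days = Dec 22 2033.
Next gap: 33 days. Dec 22 2033 + 33 days = Jan 24 2034.
Next gap: 36 days. Jan 24 2034 + 36 days = Mar 1 2034.

Mar 1 2034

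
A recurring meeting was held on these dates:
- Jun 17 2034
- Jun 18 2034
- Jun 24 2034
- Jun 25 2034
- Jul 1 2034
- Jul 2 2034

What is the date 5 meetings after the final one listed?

Jul 22 2034

The gap pattern 1, 6, 1, 6, 1 repeats every 2 events.
These are the Saturdays and Sundays of each week.
The following Saturday is Jul 8 2034.
The following Sunday is Jul 9 2034.
Next Saturday: Jul 15 2034.
The following Sunday is Jul 16 2034.
Next Saturday: Jul 22 2034.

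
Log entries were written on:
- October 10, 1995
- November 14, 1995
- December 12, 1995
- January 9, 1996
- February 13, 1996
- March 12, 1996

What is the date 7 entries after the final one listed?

October 8, 1996

All dates are Tuesdays, 35, 28, 28, 35, 28 days apart.
Specifically, the 2nd Tuesday of each month.
April 1996 — 2nd Tuesday is April 9, 1996.
2nd Tuesday of May 1996: May 14, 1996.
2nd Tuesday of June 1996: June 11, 1996.
July 1996 — 2nd Tuesday is July 9, 1996.
2nd Tuesday of August 1996: August 13, 1996.
September 1996 — 2nd Tuesday is September 10, 1996.
October 1996 — 2nd Tuesday is October 8, 1996.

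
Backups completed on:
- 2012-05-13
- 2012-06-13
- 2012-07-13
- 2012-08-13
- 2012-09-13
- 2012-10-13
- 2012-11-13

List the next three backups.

2012-12-13, 2013-01-13, 2013-02-13

Each date is the 13th; the gaps (31, 30, 31, 31, 30, 31) track the month lengths.
The rule is the 13th of each month.
December 2012: 2012-12-13.
Next: January 2013 → 2013-01-13.
February 2013: 2013-02-13.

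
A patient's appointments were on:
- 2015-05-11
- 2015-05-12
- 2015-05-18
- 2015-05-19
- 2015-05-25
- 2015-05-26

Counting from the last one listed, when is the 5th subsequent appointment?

2015-06-15

Every event lands on a Monday or Tuesday (gaps cycle 1, 6, 1, 6, 1).
So the schedule is: every Monday and Tuesday.
The following Monday is 2015-06-01.
Next Tuesday: 2015-06-02.
The following Monday is 2015-06-08.
Next Tuesday: 2015-06-09.
Next Monday: 2015-06-15.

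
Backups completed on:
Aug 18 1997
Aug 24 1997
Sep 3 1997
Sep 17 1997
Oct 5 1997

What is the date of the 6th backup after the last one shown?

Gaps: 6, 10, 14, 18 days — each gap is 4 larger than the previous one.
Next gap: 22 days. Oct 5 1997 + 22 days = Oct 27 1997.
Next gap: 26 days. Oct 27 1997 + 26 days = Nov 22 1997.
Next gap: 30 days. Nov 22 1997 + 30 days = Dec 22 1997.
Next gap: 34 days. Dec 22 1997 + 34 days = Jan 25 1998.
Next gap: 38 days. Jan 25 1998 + 38 days = Mar 4 1998.
Next gap: 42 days. Mar 4 1998 + 42 days = Apr 15 1998.

Apr 15 1998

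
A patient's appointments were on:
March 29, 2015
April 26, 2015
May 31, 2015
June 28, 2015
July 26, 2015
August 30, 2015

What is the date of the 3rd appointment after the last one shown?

November 29, 2015

These are Sundays with 28, 35, 28, 28, 35-day gaps.
Each is the final Sunday of its month — March 29, 2015 is past the 28th, so '4th Sunday' doesn't fit.
Last Sunday of September 2015: September 27, 2015.
Last Sunday of October 2015: October 25, 2015.
Last Sunday of November 2015: November 29, 2015.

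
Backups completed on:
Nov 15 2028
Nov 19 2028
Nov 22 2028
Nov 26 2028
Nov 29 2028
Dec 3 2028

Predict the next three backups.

The gap pattern 4, 3, 4, 3, 4 repeats every 2 events.
These are the Wednesdays and Sundays of each week.
The following Wednesday is Dec 6 2028.
The following Sunday is Dec 10 2028.
The following Wednesday is Dec 13 2028.

Dec 6 2028, Dec 10 2028, Dec 13 2028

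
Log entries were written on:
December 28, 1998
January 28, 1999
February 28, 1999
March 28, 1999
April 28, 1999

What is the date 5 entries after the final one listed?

Each date is the 28th; the gaps (31, 31, 28, 31) track the month lengths.
The rule is the 28th of each month.
Next: May 1999 → May 28, 1999.
June 1999: June 28, 1999.
Next: July 1999 → July 28, 1999.
Next: August 1999 → August 28, 1999.
Next: September 1999 → September 28, 1999.

September 28, 1999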